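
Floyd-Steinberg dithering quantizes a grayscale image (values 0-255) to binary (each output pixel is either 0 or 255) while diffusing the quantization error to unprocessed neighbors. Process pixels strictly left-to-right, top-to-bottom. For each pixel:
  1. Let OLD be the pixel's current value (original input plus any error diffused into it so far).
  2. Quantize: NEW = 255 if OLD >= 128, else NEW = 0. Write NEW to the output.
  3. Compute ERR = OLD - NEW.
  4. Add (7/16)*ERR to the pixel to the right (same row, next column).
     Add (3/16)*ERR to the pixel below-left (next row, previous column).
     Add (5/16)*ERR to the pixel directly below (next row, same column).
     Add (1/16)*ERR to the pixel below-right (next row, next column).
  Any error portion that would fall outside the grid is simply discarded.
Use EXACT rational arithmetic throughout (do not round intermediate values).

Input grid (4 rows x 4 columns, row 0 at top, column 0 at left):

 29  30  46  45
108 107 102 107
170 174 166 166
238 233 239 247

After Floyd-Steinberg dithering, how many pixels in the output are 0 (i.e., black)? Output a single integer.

(0,0): OLD=29 → NEW=0, ERR=29
(0,1): OLD=683/16 → NEW=0, ERR=683/16
(0,2): OLD=16557/256 → NEW=0, ERR=16557/256
(0,3): OLD=300219/4096 → NEW=0, ERR=300219/4096
(1,0): OLD=32017/256 → NEW=0, ERR=32017/256
(1,1): OLD=387063/2048 → NEW=255, ERR=-135177/2048
(1,2): OLD=7192259/65536 → NEW=0, ERR=7192259/65536
(1,3): OLD=190799557/1048576 → NEW=255, ERR=-76587323/1048576
(2,0): OLD=6445709/32768 → NEW=255, ERR=-1910131/32768
(2,1): OLD=163855199/1048576 → NEW=255, ERR=-103531681/1048576
(2,2): OLD=292088027/2097152 → NEW=255, ERR=-242685733/2097152
(2,3): OLD=3335514639/33554432 → NEW=0, ERR=3335514639/33554432
(3,0): OLD=3376761405/16777216 → NEW=255, ERR=-901428675/16777216
(3,1): OLD=41150481379/268435456 → NEW=255, ERR=-27300559901/268435456
(3,2): OLD=733622636317/4294967296 → NEW=255, ERR=-361594024163/4294967296
(3,3): OLD=16080261572427/68719476736 → NEW=255, ERR=-1443204995253/68719476736
Output grid:
  Row 0: ....  (4 black, running=4)
  Row 1: .#.#  (2 black, running=6)
  Row 2: ###.  (1 black, running=7)
  Row 3: ####  (0 black, running=7)

Answer: 7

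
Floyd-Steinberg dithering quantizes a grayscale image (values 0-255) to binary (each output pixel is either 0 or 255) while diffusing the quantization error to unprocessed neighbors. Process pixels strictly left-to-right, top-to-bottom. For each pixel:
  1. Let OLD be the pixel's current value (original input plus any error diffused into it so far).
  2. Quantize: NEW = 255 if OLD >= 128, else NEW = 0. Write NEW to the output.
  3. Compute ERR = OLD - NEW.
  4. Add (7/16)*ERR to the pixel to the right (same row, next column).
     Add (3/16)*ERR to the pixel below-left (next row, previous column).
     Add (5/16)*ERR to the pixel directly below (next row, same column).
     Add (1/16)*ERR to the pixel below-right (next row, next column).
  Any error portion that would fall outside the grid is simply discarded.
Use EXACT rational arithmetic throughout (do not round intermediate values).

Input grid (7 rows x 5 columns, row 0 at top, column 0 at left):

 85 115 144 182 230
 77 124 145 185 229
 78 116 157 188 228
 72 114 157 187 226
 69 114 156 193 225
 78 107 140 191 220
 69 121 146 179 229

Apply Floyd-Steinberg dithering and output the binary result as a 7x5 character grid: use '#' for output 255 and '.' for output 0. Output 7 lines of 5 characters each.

Answer: .#.##
.#.##
.##.#
..###
.#.##
.#.##
.#.##

Derivation:
(0,0): OLD=85 → NEW=0, ERR=85
(0,1): OLD=2435/16 → NEW=255, ERR=-1645/16
(0,2): OLD=25349/256 → NEW=0, ERR=25349/256
(0,3): OLD=922915/4096 → NEW=255, ERR=-121565/4096
(0,4): OLD=14222325/65536 → NEW=255, ERR=-2489355/65536
(1,0): OLD=21577/256 → NEW=0, ERR=21577/256
(1,1): OLD=312575/2048 → NEW=255, ERR=-209665/2048
(1,2): OLD=7809515/65536 → NEW=0, ERR=7809515/65536
(1,3): OLD=59487311/262144 → NEW=255, ERR=-7359409/262144
(1,4): OLD=851412493/4194304 → NEW=255, ERR=-218135027/4194304
(2,0): OLD=2789989/32768 → NEW=0, ERR=2789989/32768
(2,1): OLD=156100519/1048576 → NEW=255, ERR=-111286361/1048576
(2,2): OLD=2284118197/16777216 → NEW=255, ERR=-1994071883/16777216
(2,3): OLD=33533967183/268435456 → NEW=0, ERR=33533967183/268435456
(2,4): OLD=1136651070313/4294967296 → NEW=255, ERR=41434409833/4294967296
(3,0): OLD=1320498709/16777216 → NEW=0, ERR=1320498709/16777216
(3,1): OLD=13194241393/134217728 → NEW=0, ERR=13194241393/134217728
(3,2): OLD=771616087467/4294967296 → NEW=255, ERR=-323600573013/4294967296
(3,3): OLD=1610234542579/8589934592 → NEW=255, ERR=-580198778381/8589934592
(3,4): OLD=28487243084191/137438953472 → NEW=255, ERR=-6559690051169/137438953472
(4,0): OLD=240579044251/2147483648 → NEW=0, ERR=240579044251/2147483648
(4,1): OLD=12680451540763/68719476736 → NEW=255, ERR=-4843015026917/68719476736
(4,2): OLD=104565343815669/1099511627776 → NEW=0, ERR=104565343815669/1099511627776
(4,3): OLD=3515647787198747/17592186044416 → NEW=255, ERR=-970359654127333/17592186044416
(4,4): OLD=51152903450133821/281474976710656 → NEW=255, ERR=-20623215611083459/281474976710656
(5,0): OLD=109725508965937/1099511627776 → NEW=0, ERR=109725508965937/1099511627776
(5,1): OLD=1349936884732115/8796093022208 → NEW=255, ERR=-893066835930925/8796093022208
(5,2): OLD=31117897732439659/281474976710656 → NEW=0, ERR=31117897732439659/281474976710656
(5,3): OLD=241320780452054149/1125899906842624 → NEW=255, ERR=-45783695792814971/1125899906842624
(5,4): OLD=3168114471450513191/18014398509481984 → NEW=255, ERR=-1425557148467392729/18014398509481984
(6,0): OLD=11420706547362337/140737488355328 → NEW=0, ERR=11420706547362337/140737488355328
(6,1): OLD=683378176318553583/4503599627370496 → NEW=255, ERR=-465039728660922897/4503599627370496
(6,2): OLD=8747907877995777845/72057594037927936 → NEW=0, ERR=8747907877995777845/72057594037927936
(6,3): OLD=243817017854791102855/1152921504606846976 → NEW=255, ERR=-50177965819954876025/1152921504606846976
(6,4): OLD=3369997840138394984305/18446744073709551616 → NEW=255, ERR=-1333921898657540677775/18446744073709551616
Row 0: .#.##
Row 1: .#.##
Row 2: .##.#
Row 3: ..###
Row 4: .#.##
Row 5: .#.##
Row 6: .#.##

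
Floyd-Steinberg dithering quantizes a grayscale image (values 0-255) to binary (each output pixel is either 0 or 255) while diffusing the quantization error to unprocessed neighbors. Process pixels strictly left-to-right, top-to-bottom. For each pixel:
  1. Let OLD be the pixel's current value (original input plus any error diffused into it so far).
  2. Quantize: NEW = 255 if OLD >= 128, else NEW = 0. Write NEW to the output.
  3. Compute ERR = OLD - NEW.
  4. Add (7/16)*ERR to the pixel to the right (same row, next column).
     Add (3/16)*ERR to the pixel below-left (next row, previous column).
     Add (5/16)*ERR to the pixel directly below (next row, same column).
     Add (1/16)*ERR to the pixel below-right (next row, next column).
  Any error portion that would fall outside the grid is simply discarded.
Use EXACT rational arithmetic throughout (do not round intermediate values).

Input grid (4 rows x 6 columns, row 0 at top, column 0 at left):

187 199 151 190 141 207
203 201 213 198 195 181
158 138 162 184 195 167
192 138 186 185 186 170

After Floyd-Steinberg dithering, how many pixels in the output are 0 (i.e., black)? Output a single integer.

(0,0): OLD=187 → NEW=255, ERR=-68
(0,1): OLD=677/4 → NEW=255, ERR=-343/4
(0,2): OLD=7263/64 → NEW=0, ERR=7263/64
(0,3): OLD=245401/1024 → NEW=255, ERR=-15719/1024
(0,4): OLD=2200111/16384 → NEW=255, ERR=-1977809/16384
(0,5): OLD=40419145/262144 → NEW=255, ERR=-26427575/262144
(1,0): OLD=10603/64 → NEW=255, ERR=-5717/64
(1,1): OLD=77901/512 → NEW=255, ERR=-52659/512
(1,2): OLD=3198641/16384 → NEW=255, ERR=-979279/16384
(1,3): OLD=9929485/65536 → NEW=255, ERR=-6782195/65536
(1,4): OLD=386456311/4194304 → NEW=0, ERR=386456311/4194304
(1,5): OLD=12231373457/67108864 → NEW=255, ERR=-4881386863/67108864
(2,0): OLD=907679/8192 → NEW=0, ERR=907679/8192
(2,1): OLD=36056549/262144 → NEW=255, ERR=-30790171/262144
(2,2): OLD=277255983/4194304 → NEW=0, ERR=277255983/4194304
(2,3): OLD=6513596983/33554432 → NEW=255, ERR=-2042783177/33554432
(2,4): OLD=190108067813/1073741824 → NEW=255, ERR=-83696097307/1073741824
(2,5): OLD=1991587339155/17179869184 → NEW=0, ERR=1991587339155/17179869184
(3,0): OLD=858164495/4194304 → NEW=255, ERR=-211383025/4194304
(3,1): OLD=3307313987/33554432 → NEW=0, ERR=3307313987/33554432
(3,2): OLD=62014967721/268435456 → NEW=255, ERR=-6436073559/268435456
(3,3): OLD=2491109670795/17179869184 → NEW=255, ERR=-1889756971125/17179869184
(3,4): OLD=18066080569995/137438953472 → NEW=255, ERR=-16980852565365/137438953472
(3,5): OLD=323918378597189/2199023255552 → NEW=255, ERR=-236832551568571/2199023255552
Output grid:
  Row 0: ##.###  (1 black, running=1)
  Row 1: ####.#  (1 black, running=2)
  Row 2: .#.##.  (3 black, running=5)
  Row 3: #.####  (1 black, running=6)

Answer: 6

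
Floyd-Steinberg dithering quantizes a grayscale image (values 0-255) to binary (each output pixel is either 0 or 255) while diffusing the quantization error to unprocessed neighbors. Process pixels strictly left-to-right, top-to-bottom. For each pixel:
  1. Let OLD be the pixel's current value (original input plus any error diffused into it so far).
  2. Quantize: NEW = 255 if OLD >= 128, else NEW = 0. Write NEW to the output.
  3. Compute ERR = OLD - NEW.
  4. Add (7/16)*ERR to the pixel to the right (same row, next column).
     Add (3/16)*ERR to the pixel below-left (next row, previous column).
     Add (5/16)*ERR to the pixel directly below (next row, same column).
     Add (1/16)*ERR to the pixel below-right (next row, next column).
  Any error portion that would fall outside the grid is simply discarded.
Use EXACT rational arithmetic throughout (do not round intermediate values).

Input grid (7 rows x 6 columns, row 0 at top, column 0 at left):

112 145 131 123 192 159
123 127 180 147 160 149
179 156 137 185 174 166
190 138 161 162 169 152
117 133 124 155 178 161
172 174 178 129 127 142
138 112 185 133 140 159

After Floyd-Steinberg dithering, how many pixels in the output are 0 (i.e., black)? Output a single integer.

Answer: 17

Derivation:
(0,0): OLD=112 → NEW=0, ERR=112
(0,1): OLD=194 → NEW=255, ERR=-61
(0,2): OLD=1669/16 → NEW=0, ERR=1669/16
(0,3): OLD=43171/256 → NEW=255, ERR=-22109/256
(0,4): OLD=631669/4096 → NEW=255, ERR=-412811/4096
(0,5): OLD=7530547/65536 → NEW=0, ERR=7530547/65536
(1,0): OLD=2345/16 → NEW=255, ERR=-1735/16
(1,1): OLD=11143/128 → NEW=0, ERR=11143/128
(1,2): OLD=944859/4096 → NEW=255, ERR=-99621/4096
(1,3): OLD=1589139/16384 → NEW=0, ERR=1589139/16384
(1,4): OLD=196174909/1048576 → NEW=255, ERR=-71211971/1048576
(1,5): OLD=2498085531/16777216 → NEW=255, ERR=-1780104549/16777216
(2,0): OLD=330621/2048 → NEW=255, ERR=-191619/2048
(2,1): OLD=8580807/65536 → NEW=255, ERR=-8130873/65536
(2,2): OLD=103544005/1048576 → NEW=0, ERR=103544005/1048576
(2,3): OLD=2048989293/8388608 → NEW=255, ERR=-90105747/8388608
(2,4): OLD=36036295895/268435456 → NEW=255, ERR=-32414745385/268435456
(2,5): OLD=325422724945/4294967296 → NEW=0, ERR=325422724945/4294967296
(3,0): OLD=144177781/1048576 → NEW=255, ERR=-123209099/1048576
(3,1): OLD=507422681/8388608 → NEW=0, ERR=507422681/8388608
(3,2): OLD=13995852095/67108864 → NEW=255, ERR=-3116908225/67108864
(3,3): OLD=523357381257/4294967296 → NEW=0, ERR=523357381257/4294967296
(3,4): OLD=6807023819377/34359738368 → NEW=255, ERR=-1954709464463/34359738368
(3,5): OLD=78747739048255/549755813888 → NEW=255, ERR=-61439993493185/549755813888
(4,0): OLD=12297378259/134217728 → NEW=0, ERR=12297378259/134217728
(4,1): OLD=377818573455/2147483648 → NEW=255, ERR=-169789756785/2147483648
(4,2): OLD=6976620444717/68719476736 → NEW=0, ERR=6976620444717/68719476736
(4,3): OLD=246209265109681/1099511627776 → NEW=255, ERR=-34166199973199/1099511627776
(4,4): OLD=2344831730422257/17592186044416 → NEW=255, ERR=-2141175710903823/17592186044416
(4,5): OLD=19498031069374199/281474976710656 → NEW=0, ERR=19498031069374199/281474976710656
(5,0): OLD=6384295989661/34359738368 → NEW=255, ERR=-2377437294179/34359738368
(5,1): OLD=158090659031677/1099511627776 → NEW=255, ERR=-122284806051203/1099511627776
(5,2): OLD=1322057076865735/8796093022208 → NEW=255, ERR=-920946643797305/8796093022208
(5,3): OLD=16046210685792517/281474976710656 → NEW=0, ERR=16046210685792517/281474976710656
(5,4): OLD=70341764577409803/562949953421312 → NEW=0, ERR=70341764577409803/562949953421312
(5,5): OLD=1897877334159909139/9007199254740992 → NEW=255, ERR=-398958475799043821/9007199254740992
(6,0): OLD=1680477288907159/17592186044416 → NEW=0, ERR=1680477288907159/17592186044416
(6,1): OLD=26762826172443867/281474976710656 → NEW=0, ERR=26762826172443867/281474976710656
(6,2): OLD=222496993242837403/1125899906842624 → NEW=255, ERR=-64607483002031717/1125899906842624
(6,3): OLD=2568756251521135971/18014398509481984 → NEW=255, ERR=-2024915368396769949/18014398509481984
(6,4): OLD=36065734043944281159/288230376151711744 → NEW=0, ERR=36065734043944281159/288230376151711744
(6,5): OLD=957899842573351452625/4611686018427387904 → NEW=255, ERR=-218080092125632462895/4611686018427387904
Output grid:
  Row 0: .#.##.  (3 black, running=3)
  Row 1: #.#.##  (2 black, running=5)
  Row 2: ##.##.  (2 black, running=7)
  Row 3: #.#.##  (2 black, running=9)
  Row 4: .#.##.  (3 black, running=12)
  Row 5: ###..#  (2 black, running=14)
  Row 6: ..##.#  (3 black, running=17)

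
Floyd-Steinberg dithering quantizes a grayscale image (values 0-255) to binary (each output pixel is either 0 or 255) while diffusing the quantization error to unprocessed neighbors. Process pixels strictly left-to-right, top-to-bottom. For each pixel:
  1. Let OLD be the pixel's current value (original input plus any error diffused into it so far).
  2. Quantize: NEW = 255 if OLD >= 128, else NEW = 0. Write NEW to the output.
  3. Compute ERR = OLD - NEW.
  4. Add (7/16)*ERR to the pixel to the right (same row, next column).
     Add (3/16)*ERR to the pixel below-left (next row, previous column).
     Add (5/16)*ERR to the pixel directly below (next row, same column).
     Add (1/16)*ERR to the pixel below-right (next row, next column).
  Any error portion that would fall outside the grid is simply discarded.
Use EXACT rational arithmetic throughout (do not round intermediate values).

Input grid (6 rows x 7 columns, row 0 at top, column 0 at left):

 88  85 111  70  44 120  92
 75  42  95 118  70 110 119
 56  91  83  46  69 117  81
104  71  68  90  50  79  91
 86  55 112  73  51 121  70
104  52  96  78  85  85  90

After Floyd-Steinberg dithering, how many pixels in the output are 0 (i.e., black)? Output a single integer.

(0,0): OLD=88 → NEW=0, ERR=88
(0,1): OLD=247/2 → NEW=0, ERR=247/2
(0,2): OLD=5281/32 → NEW=255, ERR=-2879/32
(0,3): OLD=15687/512 → NEW=0, ERR=15687/512
(0,4): OLD=470257/8192 → NEW=0, ERR=470257/8192
(0,5): OLD=19020439/131072 → NEW=255, ERR=-14402921/131072
(0,6): OLD=92117537/2097152 → NEW=0, ERR=92117537/2097152
(1,0): OLD=4021/32 → NEW=0, ERR=4021/32
(1,1): OLD=31795/256 → NEW=0, ERR=31795/256
(1,2): OLD=1103343/8192 → NEW=255, ERR=-985617/8192
(1,3): OLD=2623971/32768 → NEW=0, ERR=2623971/32768
(1,4): OLD=218699497/2097152 → NEW=0, ERR=218699497/2097152
(1,5): OLD=2233194361/16777216 → NEW=255, ERR=-2044995719/16777216
(1,6): OLD=19469976823/268435456 → NEW=0, ERR=19469976823/268435456
(2,0): OLD=485601/4096 → NEW=0, ERR=485601/4096
(2,1): OLD=21885691/131072 → NEW=255, ERR=-11537669/131072
(2,2): OLD=62217265/2097152 → NEW=0, ERR=62217265/2097152
(2,3): OLD=1611237993/16777216 → NEW=0, ERR=1611237993/16777216
(2,4): OLD=16878589145/134217728 → NEW=0, ERR=16878589145/134217728
(2,5): OLD=661615230227/4294967296 → NEW=255, ERR=-433601430253/4294967296
(2,6): OLD=3565146845621/68719476736 → NEW=0, ERR=3565146845621/68719476736
(3,0): OLD=261186961/2097152 → NEW=0, ERR=261186961/2097152
(3,1): OLD=1861469693/16777216 → NEW=0, ERR=1861469693/16777216
(3,2): OLD=18564740903/134217728 → NEW=255, ERR=-15660779737/134217728
(3,3): OLD=50678815569/536870912 → NEW=0, ERR=50678815569/536870912
(3,4): OLD=8086234407313/68719476736 → NEW=0, ERR=8086234407313/68719476736
(3,5): OLD=64057111602179/549755813888 → NEW=0, ERR=64057111602179/549755813888
(3,6): OLD=1335949136988637/8796093022208 → NEW=255, ERR=-907054583674403/8796093022208
(4,0): OLD=39117336735/268435456 → NEW=255, ERR=-29333704545/268435456
(4,1): OLD=119272097491/4294967296 → NEW=0, ERR=119272097491/4294967296
(4,2): OLD=7718589134013/68719476736 → NEW=0, ERR=7718589134013/68719476736
(4,3): OLD=91484649363247/549755813888 → NEW=255, ERR=-48703083178193/549755813888
(4,4): OLD=337597490063485/4398046511104 → NEW=0, ERR=337597490063485/4398046511104
(4,5): OLD=25194044133170653/140737488355328 → NEW=255, ERR=-10694015397437987/140737488355328
(4,6): OLD=26602133052107035/2251799813685248 → NEW=0, ERR=26602133052107035/2251799813685248
(5,0): OLD=5157945509417/68719476736 → NEW=0, ERR=5157945509417/68719476736
(5,1): OLD=59234165024035/549755813888 → NEW=0, ERR=59234165024035/549755813888
(5,2): OLD=718482614802501/4398046511104 → NEW=255, ERR=-403019245529019/4398046511104
(5,3): OLD=1113143087397113/35184372088832 → NEW=0, ERR=1113143087397113/35184372088832
(5,4): OLD=232036553534591475/2251799813685248 → NEW=0, ERR=232036553534591475/2251799813685248
(5,5): OLD=2041919351813932035/18014398509481984 → NEW=0, ERR=2041919351813932035/18014398509481984
(5,6): OLD=39929420667563800269/288230376151711744 → NEW=255, ERR=-33569325251122694451/288230376151711744
Output grid:
  Row 0: ..#..#.  (5 black, running=5)
  Row 1: ..#..#.  (5 black, running=10)
  Row 2: .#...#.  (5 black, running=15)
  Row 3: ..#...#  (5 black, running=20)
  Row 4: #..#.#.  (4 black, running=24)
  Row 5: ..#...#  (5 black, running=29)

Answer: 29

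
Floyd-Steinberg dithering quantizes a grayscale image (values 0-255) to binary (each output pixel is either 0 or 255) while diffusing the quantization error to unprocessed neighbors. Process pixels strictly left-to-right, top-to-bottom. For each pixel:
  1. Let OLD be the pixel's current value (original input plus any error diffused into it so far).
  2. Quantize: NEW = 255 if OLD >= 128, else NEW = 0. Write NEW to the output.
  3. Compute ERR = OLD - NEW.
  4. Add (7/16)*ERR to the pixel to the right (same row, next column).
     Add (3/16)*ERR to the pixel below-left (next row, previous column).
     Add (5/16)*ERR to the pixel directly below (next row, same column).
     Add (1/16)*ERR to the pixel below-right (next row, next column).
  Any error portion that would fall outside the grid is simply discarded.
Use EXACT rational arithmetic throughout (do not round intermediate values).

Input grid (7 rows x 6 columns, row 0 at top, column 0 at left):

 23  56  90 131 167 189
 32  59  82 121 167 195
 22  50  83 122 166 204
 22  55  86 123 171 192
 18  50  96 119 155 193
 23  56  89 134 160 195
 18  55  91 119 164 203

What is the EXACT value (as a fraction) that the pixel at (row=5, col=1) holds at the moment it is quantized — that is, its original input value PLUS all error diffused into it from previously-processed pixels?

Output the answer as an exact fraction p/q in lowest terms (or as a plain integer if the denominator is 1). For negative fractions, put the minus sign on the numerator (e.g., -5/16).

Answer: 1811550663409711/17592186044416

Derivation:
(0,0): OLD=23 → NEW=0, ERR=23
(0,1): OLD=1057/16 → NEW=0, ERR=1057/16
(0,2): OLD=30439/256 → NEW=0, ERR=30439/256
(0,3): OLD=749649/4096 → NEW=255, ERR=-294831/4096
(0,4): OLD=8880695/65536 → NEW=255, ERR=-7830985/65536
(0,5): OLD=143363969/1048576 → NEW=255, ERR=-124022911/1048576
(1,0): OLD=13203/256 → NEW=0, ERR=13203/256
(1,1): OLD=257925/2048 → NEW=0, ERR=257925/2048
(1,2): OLD=10806121/65536 → NEW=255, ERR=-5905559/65536
(1,3): OLD=11562933/262144 → NEW=0, ERR=11562933/262144
(1,4): OLD=2051532927/16777216 → NEW=0, ERR=2051532927/16777216
(1,5): OLD=54779079369/268435456 → NEW=255, ERR=-13671961911/268435456
(2,0): OLD=2022791/32768 → NEW=0, ERR=2022791/32768
(2,1): OLD=107679165/1048576 → NEW=0, ERR=107679165/1048576
(2,2): OLD=1944631159/16777216 → NEW=0, ERR=1944631159/16777216
(2,3): OLD=27352228991/134217728 → NEW=255, ERR=-6873291649/134217728
(2,4): OLD=751685679869/4294967296 → NEW=255, ERR=-343530980611/4294967296
(2,5): OLD=11045491866299/68719476736 → NEW=255, ERR=-6477974701381/68719476736
(3,0): OLD=1015782807/16777216 → NEW=0, ERR=1015782807/16777216
(3,1): OLD=18679162699/134217728 → NEW=255, ERR=-15546357941/134217728
(3,2): OLD=73403696337/1073741824 → NEW=0, ERR=73403696337/1073741824
(3,3): OLD=8875305106995/68719476736 → NEW=255, ERR=-8648161460685/68719476736
(3,4): OLD=38521915123795/549755813888 → NEW=0, ERR=38521915123795/549755813888
(3,5): OLD=1655412312557053/8796093022208 → NEW=255, ERR=-587591408105987/8796093022208
(4,0): OLD=32646944121/2147483648 → NEW=0, ERR=32646944121/2147483648
(4,1): OLD=1273249269285/34359738368 → NEW=0, ERR=1273249269285/34359738368
(4,2): OLD=112963569216479/1099511627776 → NEW=0, ERR=112963569216479/1099511627776
(4,3): OLD=2498659082737915/17592186044416 → NEW=255, ERR=-1987348358588165/17592186044416
(4,4): OLD=30141211517270443/281474976710656 → NEW=0, ERR=30141211517270443/281474976710656
(4,5): OLD=1005891803949823949/4503599627370496 → NEW=255, ERR=-142526101029652531/4503599627370496
(5,0): OLD=19075887056959/549755813888 → NEW=0, ERR=19075887056959/549755813888
(5,1): OLD=1811550663409711/17592186044416 → NEW=0, ERR=1811550663409711/17592186044416
Target (5,1): original=56, with diffused error = 1811550663409711/17592186044416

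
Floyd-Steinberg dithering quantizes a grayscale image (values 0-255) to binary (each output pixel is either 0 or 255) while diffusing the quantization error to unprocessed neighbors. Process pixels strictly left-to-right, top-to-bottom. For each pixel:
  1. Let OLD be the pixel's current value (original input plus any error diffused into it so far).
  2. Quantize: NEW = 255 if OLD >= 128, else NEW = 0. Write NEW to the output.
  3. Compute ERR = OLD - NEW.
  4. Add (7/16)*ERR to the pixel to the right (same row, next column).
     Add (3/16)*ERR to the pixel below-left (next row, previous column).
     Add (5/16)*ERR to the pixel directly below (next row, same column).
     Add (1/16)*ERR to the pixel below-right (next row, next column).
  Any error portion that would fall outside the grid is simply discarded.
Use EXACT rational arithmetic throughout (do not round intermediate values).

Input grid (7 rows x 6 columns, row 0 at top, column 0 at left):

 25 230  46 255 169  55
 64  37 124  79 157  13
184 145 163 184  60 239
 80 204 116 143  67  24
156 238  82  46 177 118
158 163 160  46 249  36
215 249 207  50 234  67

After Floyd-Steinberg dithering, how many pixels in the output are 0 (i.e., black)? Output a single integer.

Answer: 21

Derivation:
(0,0): OLD=25 → NEW=0, ERR=25
(0,1): OLD=3855/16 → NEW=255, ERR=-225/16
(0,2): OLD=10201/256 → NEW=0, ERR=10201/256
(0,3): OLD=1115887/4096 → NEW=255, ERR=71407/4096
(0,4): OLD=11575433/65536 → NEW=255, ERR=-5136247/65536
(0,5): OLD=21717951/1048576 → NEW=0, ERR=21717951/1048576
(1,0): OLD=17709/256 → NEW=0, ERR=17709/256
(1,1): OLD=147259/2048 → NEW=0, ERR=147259/2048
(1,2): OLD=11160791/65536 → NEW=255, ERR=-5550889/65536
(1,3): OLD=9224139/262144 → NEW=0, ERR=9224139/262144
(1,4): OLD=2564833089/16777216 → NEW=255, ERR=-1713356991/16777216
(1,5): OLD=-8081281161/268435456 → NEW=0, ERR=-8081281161/268435456
(2,0): OLD=7179449/32768 → NEW=255, ERR=-1176391/32768
(2,1): OLD=147016323/1048576 → NEW=255, ERR=-120370557/1048576
(2,2): OLD=1634107465/16777216 → NEW=0, ERR=1634107465/16777216
(2,3): OLD=28610751041/134217728 → NEW=255, ERR=-5614769599/134217728
(2,4): OLD=27224378947/4294967296 → NEW=0, ERR=27224378947/4294967296
(2,5): OLD=15529403709957/68719476736 → NEW=255, ERR=-1994062857723/68719476736
(3,0): OLD=792843049/16777216 → NEW=0, ERR=792843049/16777216
(3,1): OLD=27490550005/134217728 → NEW=255, ERR=-6734970635/134217728
(3,2): OLD=117537933615/1073741824 → NEW=0, ERR=117537933615/1073741824
(3,3): OLD=12719588826509/68719476736 → NEW=255, ERR=-4803877741171/68719476736
(3,4): OLD=16680567290349/549755813888 → NEW=0, ERR=16680567290349/549755813888
(3,5): OLD=251592409761731/8796093022208 → NEW=0, ERR=251592409761731/8796093022208
(4,0): OLD=346516259143/2147483648 → NEW=255, ERR=-201092071097/2147483648
(4,1): OLD=7037887095067/34359738368 → NEW=255, ERR=-1723846188773/34359738368
(4,2): OLD=85778307402977/1099511627776 → NEW=0, ERR=85778307402977/1099511627776
(4,3): OLD=1245820738334149/17592186044416 → NEW=0, ERR=1245820738334149/17592186044416
(4,4): OLD=61490468569411605/281474976710656 → NEW=255, ERR=-10285650491805675/281474976710656
(4,5): OLD=508220438601614451/4503599627370496 → NEW=0, ERR=508220438601614451/4503599627370496
(5,0): OLD=65602514340225/549755813888 → NEW=0, ERR=65602514340225/549755813888
(5,1): OLD=3664521917606545/17592186044416 → NEW=255, ERR=-821485523719535/17592186044416
(5,2): OLD=24501357583128523/140737488355328 → NEW=255, ERR=-11386701947480117/140737488355328
(5,3): OLD=138519709880798185/4503599627370496 → NEW=0, ERR=138519709880798185/4503599627370496
(5,4): OLD=2491589783760446857/9007199254740992 → NEW=255, ERR=194753973801493897/9007199254740992
(5,5): OLD=11304488157619631581/144115188075855872 → NEW=0, ERR=11304488157619631581/144115188075855872
(6,0): OLD=68549065716068435/281474976710656 → NEW=255, ERR=-3227053345148845/281474976710656
(6,1): OLD=998356367558963287/4503599627370496 → NEW=255, ERR=-150061537420513193/4503599627370496
(6,2): OLD=3062219431970216319/18014398509481984 → NEW=255, ERR=-1531452187947689601/18014398509481984
(6,3): OLD=6172773683099232099/288230376151711744 → NEW=0, ERR=6172773683099232099/288230376151711744
(6,4): OLD=1230196770280031291075/4611686018427387904 → NEW=255, ERR=54216835581047375555/4611686018427387904
(6,5): OLD=7231677400626997390197/73786976294838206464 → NEW=0, ERR=7231677400626997390197/73786976294838206464
Output grid:
  Row 0: .#.##.  (3 black, running=3)
  Row 1: ..#.#.  (4 black, running=7)
  Row 2: ##.#.#  (2 black, running=9)
  Row 3: .#.#..  (4 black, running=13)
  Row 4: ##..#.  (3 black, running=16)
  Row 5: .##.#.  (3 black, running=19)
  Row 6: ###.#.  (2 black, running=21)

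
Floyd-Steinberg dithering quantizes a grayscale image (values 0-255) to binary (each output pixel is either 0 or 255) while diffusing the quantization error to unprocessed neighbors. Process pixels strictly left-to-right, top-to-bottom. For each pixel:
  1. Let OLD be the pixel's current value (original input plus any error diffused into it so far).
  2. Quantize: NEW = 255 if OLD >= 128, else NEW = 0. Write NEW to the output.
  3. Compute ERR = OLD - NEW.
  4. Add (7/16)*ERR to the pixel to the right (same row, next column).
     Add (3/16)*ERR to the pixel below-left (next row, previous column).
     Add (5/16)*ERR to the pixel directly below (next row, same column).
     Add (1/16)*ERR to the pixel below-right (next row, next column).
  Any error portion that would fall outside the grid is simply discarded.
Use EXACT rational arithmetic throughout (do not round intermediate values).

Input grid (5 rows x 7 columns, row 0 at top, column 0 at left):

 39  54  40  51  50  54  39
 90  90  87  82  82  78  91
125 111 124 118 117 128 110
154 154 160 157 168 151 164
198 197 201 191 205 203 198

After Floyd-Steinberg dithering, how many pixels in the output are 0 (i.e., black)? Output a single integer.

(0,0): OLD=39 → NEW=0, ERR=39
(0,1): OLD=1137/16 → NEW=0, ERR=1137/16
(0,2): OLD=18199/256 → NEW=0, ERR=18199/256
(0,3): OLD=336289/4096 → NEW=0, ERR=336289/4096
(0,4): OLD=5630823/65536 → NEW=0, ERR=5630823/65536
(0,5): OLD=96038865/1048576 → NEW=0, ERR=96038865/1048576
(0,6): OLD=1326583479/16777216 → NEW=0, ERR=1326583479/16777216
(1,0): OLD=29571/256 → NEW=0, ERR=29571/256
(1,1): OLD=365589/2048 → NEW=255, ERR=-156651/2048
(1,2): OLD=6264377/65536 → NEW=0, ERR=6264377/65536
(1,3): OLD=44572101/262144 → NEW=255, ERR=-22274619/262144
(1,4): OLD=1576714799/16777216 → NEW=0, ERR=1576714799/16777216
(1,5): OLD=22539659743/134217728 → NEW=255, ERR=-11685860897/134217728
(1,6): OLD=178976299569/2147483648 → NEW=0, ERR=178976299569/2147483648
(2,0): OLD=4808887/32768 → NEW=255, ERR=-3546953/32768
(2,1): OLD=68033741/1048576 → NEW=0, ERR=68033741/1048576
(2,2): OLD=2710260391/16777216 → NEW=255, ERR=-1567929689/16777216
(2,3): OLD=9952911407/134217728 → NEW=0, ERR=9952911407/134217728
(2,4): OLD=168766185503/1073741824 → NEW=255, ERR=-105037979617/1073741824
(2,5): OLD=2731394317685/34359738368 → NEW=0, ERR=2731394317685/34359738368
(2,6): OLD=90919423327363/549755813888 → NEW=255, ERR=-49268309214077/549755813888
(3,0): OLD=2220280007/16777216 → NEW=255, ERR=-2057910073/16777216
(3,1): OLD=12928279995/134217728 → NEW=0, ERR=12928279995/134217728
(3,2): OLD=204972604577/1073741824 → NEW=255, ERR=-68831560543/1073741824
(3,3): OLD=549518388855/4294967296 → NEW=0, ERR=549518388855/4294967296
(3,4): OLD=117068058043591/549755813888 → NEW=255, ERR=-23119674497849/549755813888
(3,5): OLD=591649748538565/4398046511104 → NEW=255, ERR=-529852111792955/4398046511104
(3,6): OLD=6210395366686811/70368744177664 → NEW=0, ERR=6210395366686811/70368744177664
(4,0): OLD=381670199369/2147483648 → NEW=255, ERR=-165938130871/2147483648
(4,1): OLD=5965162089397/34359738368 → NEW=255, ERR=-2796571194443/34359738368
(4,2): OLD=96409951554747/549755813888 → NEW=255, ERR=-43777780986693/549755813888
(4,3): OLD=810350143355257/4398046511104 → NEW=255, ERR=-311151716976263/4398046511104
(4,4): OLD=5147947026240987/35184372088832 → NEW=255, ERR=-3824067856411173/35184372088832
(4,5): OLD=148304429920195611/1125899906842624 → NEW=255, ERR=-138800046324673509/1125899906842624
(4,6): OLD=2956440069320666669/18014398509481984 → NEW=255, ERR=-1637231550597239251/18014398509481984
Output grid:
  Row 0: .......  (7 black, running=7)
  Row 1: .#.#.#.  (4 black, running=11)
  Row 2: #.#.#.#  (3 black, running=14)
  Row 3: #.#.##.  (3 black, running=17)
  Row 4: #######  (0 black, running=17)

Answer: 17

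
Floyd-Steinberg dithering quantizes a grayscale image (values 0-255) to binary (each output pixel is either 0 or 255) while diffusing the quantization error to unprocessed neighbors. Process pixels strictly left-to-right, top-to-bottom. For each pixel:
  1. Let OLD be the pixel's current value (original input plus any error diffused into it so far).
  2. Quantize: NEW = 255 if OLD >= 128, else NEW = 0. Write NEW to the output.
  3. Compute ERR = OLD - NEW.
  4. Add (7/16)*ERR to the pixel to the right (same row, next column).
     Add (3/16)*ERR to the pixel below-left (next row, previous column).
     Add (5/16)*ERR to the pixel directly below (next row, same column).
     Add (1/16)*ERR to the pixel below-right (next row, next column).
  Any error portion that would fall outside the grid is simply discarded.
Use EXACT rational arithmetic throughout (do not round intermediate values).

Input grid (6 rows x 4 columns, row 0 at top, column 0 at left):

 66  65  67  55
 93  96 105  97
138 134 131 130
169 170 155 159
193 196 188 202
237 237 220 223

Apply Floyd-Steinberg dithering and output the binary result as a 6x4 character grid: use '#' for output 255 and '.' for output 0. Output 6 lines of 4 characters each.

(0,0): OLD=66 → NEW=0, ERR=66
(0,1): OLD=751/8 → NEW=0, ERR=751/8
(0,2): OLD=13833/128 → NEW=0, ERR=13833/128
(0,3): OLD=209471/2048 → NEW=0, ERR=209471/2048
(1,0): OLD=16797/128 → NEW=255, ERR=-15843/128
(1,1): OLD=97867/1024 → NEW=0, ERR=97867/1024
(1,2): OLD=6738087/32768 → NEW=255, ERR=-1617753/32768
(1,3): OLD=59830593/524288 → NEW=0, ERR=59830593/524288
(2,0): OLD=1920873/16384 → NEW=0, ERR=1920873/16384
(2,1): OLD=103896467/524288 → NEW=255, ERR=-29796973/524288
(2,2): OLD=123813535/1048576 → NEW=0, ERR=123813535/1048576
(2,3): OLD=3594270659/16777216 → NEW=255, ERR=-683919421/16777216
(3,0): OLD=1635623513/8388608 → NEW=255, ERR=-503471527/8388608
(3,1): OLD=20863967047/134217728 → NEW=255, ERR=-13361553593/134217728
(3,2): OLD=294527661497/2147483648 → NEW=255, ERR=-253080668743/2147483648
(3,3): OLD=3507495409551/34359738368 → NEW=0, ERR=3507495409551/34359738368
(4,0): OLD=334101961125/2147483648 → NEW=255, ERR=-213506369115/2147483648
(4,1): OLD=1641454565871/17179869184 → NEW=0, ERR=1641454565871/17179869184
(4,2): OLD=113189931942543/549755813888 → NEW=255, ERR=-26997800598897/549755813888
(4,3): OLD=1803637167859609/8796093022208 → NEW=255, ERR=-439366552803431/8796093022208
(5,0): OLD=61530172878741/274877906944 → NEW=255, ERR=-8563693391979/274877906944
(5,1): OLD=2091764037024819/8796093022208 → NEW=255, ERR=-151239683638221/8796093022208
(5,2): OLD=852064708878391/4398046511104 → NEW=255, ERR=-269437151453129/4398046511104
(5,3): OLD=24983542209294831/140737488355328 → NEW=255, ERR=-10904517321313809/140737488355328
Row 0: ....
Row 1: #.#.
Row 2: .#.#
Row 3: ###.
Row 4: #.##
Row 5: ####

Answer: ....
#.#.
.#.#
###.
#.##
####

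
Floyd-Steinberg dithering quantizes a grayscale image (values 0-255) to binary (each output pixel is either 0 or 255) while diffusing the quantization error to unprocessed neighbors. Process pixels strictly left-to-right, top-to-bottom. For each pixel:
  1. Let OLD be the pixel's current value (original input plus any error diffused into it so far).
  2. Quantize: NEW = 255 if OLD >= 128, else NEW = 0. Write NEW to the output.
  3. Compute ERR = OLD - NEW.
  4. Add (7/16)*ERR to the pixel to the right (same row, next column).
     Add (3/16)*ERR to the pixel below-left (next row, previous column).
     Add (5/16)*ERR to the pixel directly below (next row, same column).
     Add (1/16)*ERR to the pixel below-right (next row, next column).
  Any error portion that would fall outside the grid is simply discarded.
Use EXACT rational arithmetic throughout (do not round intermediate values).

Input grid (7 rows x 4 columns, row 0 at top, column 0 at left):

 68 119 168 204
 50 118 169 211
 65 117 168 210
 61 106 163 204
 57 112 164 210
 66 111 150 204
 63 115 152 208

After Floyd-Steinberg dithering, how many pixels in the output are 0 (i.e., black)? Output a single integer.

Answer: 13

Derivation:
(0,0): OLD=68 → NEW=0, ERR=68
(0,1): OLD=595/4 → NEW=255, ERR=-425/4
(0,2): OLD=7777/64 → NEW=0, ERR=7777/64
(0,3): OLD=263335/1024 → NEW=255, ERR=2215/1024
(1,0): OLD=3285/64 → NEW=0, ERR=3285/64
(1,1): OLD=68755/512 → NEW=255, ERR=-61805/512
(1,2): OLD=2423631/16384 → NEW=255, ERR=-1754289/16384
(1,3): OLD=45200473/262144 → NEW=255, ERR=-21646247/262144
(2,0): OLD=478465/8192 → NEW=0, ERR=478465/8192
(2,1): OLD=23058651/262144 → NEW=0, ERR=23058651/262144
(2,2): OLD=78640951/524288 → NEW=255, ERR=-55052489/524288
(2,3): OLD=1103640539/8388608 → NEW=255, ERR=-1035454501/8388608
(3,0): OLD=401582897/4194304 → NEW=0, ERR=401582897/4194304
(3,1): OLD=10693026287/67108864 → NEW=255, ERR=-6419734033/67108864
(3,2): OLD=75900292753/1073741824 → NEW=0, ERR=75900292753/1073741824
(3,3): OLD=3260556984695/17179869184 → NEW=255, ERR=-1120309657225/17179869184
(4,0): OLD=74070713629/1073741824 → NEW=0, ERR=74070713629/1073741824
(4,1): OLD=1129783860631/8589934592 → NEW=255, ERR=-1060649460329/8589934592
(4,2): OLD=31298526830327/274877906944 → NEW=0, ERR=31298526830327/274877906944
(4,3): OLD=1072485157510897/4398046511104 → NEW=255, ERR=-49016702820623/4398046511104
(5,0): OLD=8851851093325/137438953472 → NEW=0, ERR=8851851093325/137438953472
(5,1): OLD=555262847566459/4398046511104 → NEW=0, ERR=555262847566459/4398046511104
(5,2): OLD=507997846059083/2199023255552 → NEW=255, ERR=-52753084106677/2199023255552
(5,3): OLD=13872373549932095/70368744177664 → NEW=255, ERR=-4071656215372225/70368744177664
(6,0): OLD=7515315600824209/70368744177664 → NEW=0, ERR=7515315600824209/70368744177664
(6,1): OLD=225974577983529351/1125899906842624 → NEW=255, ERR=-61129898261339769/1125899906842624
(6,2): OLD=2121939180937936769/18014398509481984 → NEW=0, ERR=2121939180937936769/18014398509481984
(6,3): OLD=69161619285443254151/288230376151711744 → NEW=255, ERR=-4337126633243240569/288230376151711744
Output grid:
  Row 0: .#.#  (2 black, running=2)
  Row 1: .###  (1 black, running=3)
  Row 2: ..##  (2 black, running=5)
  Row 3: .#.#  (2 black, running=7)
  Row 4: .#.#  (2 black, running=9)
  Row 5: ..##  (2 black, running=11)
  Row 6: .#.#  (2 black, running=13)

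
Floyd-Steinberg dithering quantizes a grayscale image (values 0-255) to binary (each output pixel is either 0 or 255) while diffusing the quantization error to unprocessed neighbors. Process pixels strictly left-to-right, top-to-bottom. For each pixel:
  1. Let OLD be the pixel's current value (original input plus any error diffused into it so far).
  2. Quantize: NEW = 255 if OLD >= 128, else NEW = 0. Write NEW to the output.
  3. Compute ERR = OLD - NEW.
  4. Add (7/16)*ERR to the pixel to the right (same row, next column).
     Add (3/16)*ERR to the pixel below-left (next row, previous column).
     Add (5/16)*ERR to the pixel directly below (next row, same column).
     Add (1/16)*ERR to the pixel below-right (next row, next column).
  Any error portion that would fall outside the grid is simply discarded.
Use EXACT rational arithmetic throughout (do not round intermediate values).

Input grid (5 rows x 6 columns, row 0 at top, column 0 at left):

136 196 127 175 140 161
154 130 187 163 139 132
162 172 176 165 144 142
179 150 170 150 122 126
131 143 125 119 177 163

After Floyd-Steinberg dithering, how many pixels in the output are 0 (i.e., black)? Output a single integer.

(0,0): OLD=136 → NEW=255, ERR=-119
(0,1): OLD=2303/16 → NEW=255, ERR=-1777/16
(0,2): OLD=20073/256 → NEW=0, ERR=20073/256
(0,3): OLD=857311/4096 → NEW=255, ERR=-187169/4096
(0,4): OLD=7864857/65536 → NEW=0, ERR=7864857/65536
(0,5): OLD=223874735/1048576 → NEW=255, ERR=-43512145/1048576
(1,0): OLD=24573/256 → NEW=0, ERR=24573/256
(1,1): OLD=296043/2048 → NEW=255, ERR=-226197/2048
(1,2): OLD=9677895/65536 → NEW=255, ERR=-7033785/65536
(1,3): OLD=33860283/262144 → NEW=255, ERR=-32986437/262144
(1,4): OLD=1859149649/16777216 → NEW=0, ERR=1859149649/16777216
(1,5): OLD=46979959527/268435456 → NEW=255, ERR=-21471081753/268435456
(2,0): OLD=5612745/32768 → NEW=255, ERR=-2743095/32768
(2,1): OLD=90949555/1048576 → NEW=0, ERR=90949555/1048576
(2,2): OLD=2515083993/16777216 → NEW=255, ERR=-1763106087/16777216
(2,3): OLD=12585623889/134217728 → NEW=0, ERR=12585623889/134217728
(2,4): OLD=845214640243/4294967296 → NEW=255, ERR=-250002020237/4294967296
(2,5): OLD=6766407324757/68719476736 → NEW=0, ERR=6766407324757/68719476736
(3,0): OLD=2837075129/16777216 → NEW=255, ERR=-1441114951/16777216
(3,1): OLD=15379847621/134217728 → NEW=0, ERR=15379847621/134217728
(3,2): OLD=225802662367/1073741824 → NEW=255, ERR=-48001502753/1073741824
(3,3): OLD=9776218036573/68719476736 → NEW=255, ERR=-7747248531107/68719476736
(3,4): OLD=43326289328701/549755813888 → NEW=0, ERR=43326289328701/549755813888
(3,5): OLD=1650247780499059/8796093022208 → NEW=255, ERR=-592755940163981/8796093022208
(4,0): OLD=269815302711/2147483648 → NEW=0, ERR=269815302711/2147483648
(4,1): OLD=7560065785035/34359738368 → NEW=255, ERR=-1201667498805/34359738368
(4,2): OLD=89887863996401/1099511627776 → NEW=0, ERR=89887863996401/1099511627776
(4,3): OLD=2313709501924885/17592186044416 → NEW=255, ERR=-2172297939401195/17592186044416
(4,4): OLD=36007360329622629/281474976710656 → NEW=0, ERR=36007360329622629/281474976710656
(4,5): OLD=913480371278807203/4503599627370496 → NEW=255, ERR=-234937533700669277/4503599627370496
Output grid:
  Row 0: ##.#.#  (2 black, running=2)
  Row 1: .###.#  (2 black, running=4)
  Row 2: #.#.#.  (3 black, running=7)
  Row 3: #.##.#  (2 black, running=9)
  Row 4: .#.#.#  (3 black, running=12)

Answer: 12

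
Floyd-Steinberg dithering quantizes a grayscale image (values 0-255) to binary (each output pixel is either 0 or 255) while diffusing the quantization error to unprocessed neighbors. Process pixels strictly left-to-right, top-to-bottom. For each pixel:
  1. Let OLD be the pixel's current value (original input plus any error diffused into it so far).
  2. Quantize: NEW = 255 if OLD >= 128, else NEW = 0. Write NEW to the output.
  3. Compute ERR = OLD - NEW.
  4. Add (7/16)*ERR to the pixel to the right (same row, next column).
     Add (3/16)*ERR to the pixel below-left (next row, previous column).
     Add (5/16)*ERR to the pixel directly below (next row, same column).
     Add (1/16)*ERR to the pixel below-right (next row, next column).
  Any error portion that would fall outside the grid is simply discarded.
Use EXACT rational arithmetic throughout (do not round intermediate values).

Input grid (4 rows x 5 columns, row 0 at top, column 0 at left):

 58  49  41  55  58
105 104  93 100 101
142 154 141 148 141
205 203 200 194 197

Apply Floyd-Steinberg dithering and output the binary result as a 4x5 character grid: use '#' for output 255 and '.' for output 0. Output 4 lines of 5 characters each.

(0,0): OLD=58 → NEW=0, ERR=58
(0,1): OLD=595/8 → NEW=0, ERR=595/8
(0,2): OLD=9413/128 → NEW=0, ERR=9413/128
(0,3): OLD=178531/2048 → NEW=0, ERR=178531/2048
(0,4): OLD=3150261/32768 → NEW=0, ERR=3150261/32768
(1,0): OLD=17545/128 → NEW=255, ERR=-15095/128
(1,1): OLD=95295/1024 → NEW=0, ERR=95295/1024
(1,2): OLD=5822507/32768 → NEW=255, ERR=-2533333/32768
(1,3): OLD=15209615/131072 → NEW=0, ERR=15209615/131072
(1,4): OLD=392710861/2097152 → NEW=255, ERR=-142062899/2097152
(2,0): OLD=2008613/16384 → NEW=0, ERR=2008613/16384
(2,1): OLD=112643815/524288 → NEW=255, ERR=-21049625/524288
(2,2): OLD=1064086133/8388608 → NEW=0, ERR=1064086133/8388608
(2,3): OLD=29826615439/134217728 → NEW=255, ERR=-4398905201/134217728
(2,4): OLD=242117376041/2147483648 → NEW=0, ERR=242117376041/2147483648
(3,0): OLD=1977893845/8388608 → NEW=255, ERR=-161201195/8388608
(3,1): OLD=14327244337/67108864 → NEW=255, ERR=-2785515983/67108864
(3,2): OLD=457040976875/2147483648 → NEW=255, ERR=-90567353365/2147483648
(3,3): OLD=834832941491/4294967296 → NEW=255, ERR=-260383718989/4294967296
(3,4): OLD=13995459678047/68719476736 → NEW=255, ERR=-3528006889633/68719476736
Row 0: .....
Row 1: #.#.#
Row 2: .#.#.
Row 3: #####

Answer: .....
#.#.#
.#.#.
#####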